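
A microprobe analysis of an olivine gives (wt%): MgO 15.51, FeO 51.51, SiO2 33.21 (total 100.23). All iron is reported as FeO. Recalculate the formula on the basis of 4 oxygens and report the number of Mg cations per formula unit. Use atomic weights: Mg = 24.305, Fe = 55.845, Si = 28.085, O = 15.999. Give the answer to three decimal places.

MgO: 15.51/40.304 = 0.38483 mol → 0.38483 mol Mg, 0.38483 mol O.
FeO: 51.51/71.844 = 0.71697 mol → 0.71697 mol Fe, 0.71697 mol O.
SiO2: 33.21/60.083 = 0.55274 mol → 0.55274 mol Si, 1.10548 mol O.
Total oxygen = 2.20728 mol. Normalization factor = 4/2.20728 = 1.81219.
Mg per 4 O = 0.38483 × 1.81219 = 0.697.

0.697 Mg apfu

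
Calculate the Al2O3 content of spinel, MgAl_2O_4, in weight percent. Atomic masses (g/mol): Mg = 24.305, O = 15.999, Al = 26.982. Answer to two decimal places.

71.67 wt%

Molar mass of MgAl_2O_4 = 1·24.305 + 2·26.982 + 4·15.999 = 142.265 g/mol.
Each formula unit contains 2 Al, equivalent to 2/2 = 1.0000 mol Al2O3.
M(Al2O3) = 2×26.982 + 3×15.999 = 101.961 g/mol.
Mass of Al2O3 per formula unit = 1.0000 × 101.961 = 101.961 g.
Al2O3 wt% = 101.961 / 142.265 × 100 = 71.67%.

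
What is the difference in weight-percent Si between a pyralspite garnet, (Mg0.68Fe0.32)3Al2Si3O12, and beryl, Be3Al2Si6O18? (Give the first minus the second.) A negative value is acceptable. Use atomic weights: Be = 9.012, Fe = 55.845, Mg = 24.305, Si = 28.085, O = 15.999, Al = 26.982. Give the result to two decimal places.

M((Mg0.68Fe0.32)3Al2Si3O12) = 433.400 g/mol, so wt% Si = 84.255/433.400 × 100 = 19.44%.
M(Be3Al2Si6O18) = 537.492 g/mol, so wt% Si = 168.510/537.492 × 100 = 31.35%.
19.44 − 31.35 = -11.91 pp.

-11.91 percentage points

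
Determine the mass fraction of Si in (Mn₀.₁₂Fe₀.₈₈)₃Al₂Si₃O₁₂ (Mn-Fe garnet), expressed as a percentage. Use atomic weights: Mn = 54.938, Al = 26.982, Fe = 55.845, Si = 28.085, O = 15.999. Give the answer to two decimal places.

16.94 wt%

Formula mass = 0.36·54.938 + 2.64·55.845 + 2·26.982 + 3·28.085 + 12·15.999 = 497.415 g/mol, of which 84.255 g is Si.
So Si makes up 84.255/497.415 = 0.1694 of the mass, i.e. 16.94%.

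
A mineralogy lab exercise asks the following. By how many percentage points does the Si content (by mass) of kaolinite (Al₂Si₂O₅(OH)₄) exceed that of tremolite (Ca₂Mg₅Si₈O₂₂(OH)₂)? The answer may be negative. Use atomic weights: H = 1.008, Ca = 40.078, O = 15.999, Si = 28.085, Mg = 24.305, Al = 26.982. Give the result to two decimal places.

First mineral: 56.170 g Si in 258.157 g formula = 21.76 wt% Si.
Second mineral: 224.680 g Si in 812.353 g formula = 27.66 wt% Si.
21.76% − 27.66% gives a difference of -5.90 percentage points.

-5.90 percentage points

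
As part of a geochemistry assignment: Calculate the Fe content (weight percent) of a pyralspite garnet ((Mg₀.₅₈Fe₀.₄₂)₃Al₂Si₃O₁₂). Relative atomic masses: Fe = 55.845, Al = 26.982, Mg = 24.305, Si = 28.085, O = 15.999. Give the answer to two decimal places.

15.89 weight percent

Formula mass = 1.74×24.305 + 1.26×55.845 + 2×26.982 + 3×28.085 + 12×15.999 = 442.862 g/mol, of which 70.365 g is Fe.
So Fe makes up 70.365/442.862 = 0.1589 of the mass, i.e. 15.89%.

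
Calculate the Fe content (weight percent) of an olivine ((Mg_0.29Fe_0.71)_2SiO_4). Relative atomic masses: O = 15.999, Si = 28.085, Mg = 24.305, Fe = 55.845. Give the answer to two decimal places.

42.75 weight percent

Molar mass of (Mg_0.29Fe_0.71)_2SiO_4: 0.58·24.305 + 1.42·55.845 + 1·28.085 + 4·15.999 = 185.478 g/mol.
Mass of Fe per formula unit: 1.42 × 55.845 = 79.300 g.
Weight fraction Fe = 79.300 / 185.478 = 0.4275.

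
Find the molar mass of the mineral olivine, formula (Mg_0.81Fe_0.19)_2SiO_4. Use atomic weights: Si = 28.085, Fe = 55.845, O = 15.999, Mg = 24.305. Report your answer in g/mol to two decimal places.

152.68 g/mol

Mg: 1.62 × 24.305 = 39.3741
Fe: 0.38 × 55.845 = 21.2211
Si: 1 × 28.085 = 28.0850
O: 4 × 15.999 = 63.9960
Summing the contributions gives the formula mass.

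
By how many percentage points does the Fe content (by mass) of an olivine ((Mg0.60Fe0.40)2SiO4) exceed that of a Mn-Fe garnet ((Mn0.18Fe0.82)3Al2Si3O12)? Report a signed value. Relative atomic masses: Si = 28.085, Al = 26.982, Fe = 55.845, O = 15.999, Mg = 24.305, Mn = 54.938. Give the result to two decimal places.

-0.70 percentage points

First mineral: 44.676 g Fe in 165.923 g formula = 26.93 wt% Fe.
Second mineral: 137.379 g Fe in 497.252 g formula = 27.63 wt% Fe.
26.93% − 27.63% gives a difference of -0.70 percentage points.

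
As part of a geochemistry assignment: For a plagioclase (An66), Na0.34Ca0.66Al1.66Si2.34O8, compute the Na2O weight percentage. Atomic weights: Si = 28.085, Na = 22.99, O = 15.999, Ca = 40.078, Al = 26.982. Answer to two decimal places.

Molar mass of Na0.34Ca0.66Al1.66Si2.34O8 = 0.34·22.99 + 0.66·40.078 + 1.66·26.982 + 2.34·28.085 + 8·15.999 = 272.769 g/mol.
Each formula unit contains 0.34 Na, equivalent to 0.34/2 = 0.1700 mol Na2O.
M(Na2O) = 2×22.99 + 1×15.999 = 61.979 g/mol.
Mass of Na2O per formula unit = 0.1700 × 61.979 = 10.536 g.
Na2O wt% = 10.536 / 272.769 × 100 = 3.86%.

3.86 wt%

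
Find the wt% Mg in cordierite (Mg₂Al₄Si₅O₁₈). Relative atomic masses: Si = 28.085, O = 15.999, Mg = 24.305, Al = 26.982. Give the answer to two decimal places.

8.31 weight percent

Formula mass = 2×24.305 + 4×26.982 + 5×28.085 + 18×15.999 = 584.945 g/mol, of which 48.610 g is Mg.
So Mg makes up 48.610/584.945 = 0.0831 of the mass, i.e. 8.31%.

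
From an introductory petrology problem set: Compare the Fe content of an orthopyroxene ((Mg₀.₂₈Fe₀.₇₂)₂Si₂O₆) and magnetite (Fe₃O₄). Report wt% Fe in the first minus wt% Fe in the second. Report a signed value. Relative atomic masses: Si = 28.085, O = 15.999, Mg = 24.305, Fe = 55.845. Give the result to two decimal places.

M((Mg₀.₂₈Fe₀.₇₂)₂Si₂O₆) = 246.192 g/mol, so wt% Fe = 80.417/246.192 × 100 = 32.66%.
M(Fe₃O₄) = 231.531 g/mol, so wt% Fe = 167.535/231.531 × 100 = 72.36%.
32.66 − 72.36 = -39.70 pp.

-39.70 percentage points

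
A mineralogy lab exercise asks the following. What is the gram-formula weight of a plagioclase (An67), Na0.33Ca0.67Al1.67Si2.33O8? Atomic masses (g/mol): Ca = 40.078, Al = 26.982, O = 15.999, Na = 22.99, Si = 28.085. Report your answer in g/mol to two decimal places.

The formula mass is the sum 0.33·22.99 + 0.67·40.078 + 1.67·26.982 + 2.33·28.085 + 8·15.999.

272.93 g/mol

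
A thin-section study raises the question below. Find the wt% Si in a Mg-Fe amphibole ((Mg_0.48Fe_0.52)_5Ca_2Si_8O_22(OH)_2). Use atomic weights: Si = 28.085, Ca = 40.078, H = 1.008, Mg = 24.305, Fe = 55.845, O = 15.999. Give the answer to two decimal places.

25.12 weight percent

M((Mg_0.48Fe_0.52)_5Ca_2Si_8O_22(OH)_2) = 894.357 g/mol.
Si contributes 8 × 28.085 = 224.680 g per mole.
224.680/894.357 = 0.2512 → 25.12%.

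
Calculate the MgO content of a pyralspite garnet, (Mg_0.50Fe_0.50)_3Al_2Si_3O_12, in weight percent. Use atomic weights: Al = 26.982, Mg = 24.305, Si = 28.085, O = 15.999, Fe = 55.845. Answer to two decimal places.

13.42 wt%

Molar mass of (Mg_0.50Fe_0.50)_3Al_2Si_3O_12 = 1.50×24.305 + 1.50×55.845 + 2×26.982 + 3×28.085 + 12×15.999 = 450.432 g/mol.
Each formula unit contains 1.50 Mg, equivalent to 1.50/1 = 1.5000 mol MgO.
M(MgO) = 1×24.305 + 1×15.999 = 40.304 g/mol.
Mass of MgO per formula unit = 1.5000 × 40.304 = 60.456 g.
MgO wt% = 60.456 / 450.432 × 100 = 13.42%.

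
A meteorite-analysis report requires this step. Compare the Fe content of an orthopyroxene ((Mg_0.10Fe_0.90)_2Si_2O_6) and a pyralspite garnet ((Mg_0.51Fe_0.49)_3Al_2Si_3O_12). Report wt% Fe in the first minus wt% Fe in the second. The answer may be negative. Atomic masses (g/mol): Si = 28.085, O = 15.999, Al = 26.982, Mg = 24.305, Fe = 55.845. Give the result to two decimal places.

20.77 percentage points

M((Mg_0.10Fe_0.90)_2Si_2O_6) = 257.546 g/mol, so wt% Fe = 100.521/257.546 × 100 = 39.03%.
M((Mg_0.51Fe_0.49)_3Al_2Si_3O_12) = 449.486 g/mol, so wt% Fe = 82.092/449.486 × 100 = 18.26%.
39.03 − 18.26 = 20.77 pp.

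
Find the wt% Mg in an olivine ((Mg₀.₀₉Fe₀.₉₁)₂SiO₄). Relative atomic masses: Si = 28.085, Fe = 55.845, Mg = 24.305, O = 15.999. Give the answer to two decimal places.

2.21 wt%

Formula mass = 0.18×24.305 + 1.82×55.845 + 1×28.085 + 4×15.999 = 198.094 g/mol, of which 4.375 g is Mg.
So Mg makes up 4.375/198.094 = 0.0221 of the mass, i.e. 2.21%.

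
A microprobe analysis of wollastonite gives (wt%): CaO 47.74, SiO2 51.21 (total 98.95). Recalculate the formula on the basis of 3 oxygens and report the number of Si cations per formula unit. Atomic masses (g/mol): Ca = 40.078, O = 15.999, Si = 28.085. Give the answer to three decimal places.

1.000 Si apfu

CaO: 47.74/56.077 = 0.85133 mol → 0.85133 mol Ca, 0.85133 mol O.
SiO2: 51.21/60.083 = 0.85232 mol → 0.85232 mol Si, 1.70464 mol O.
Total oxygen = 2.55597 mol. Normalization factor = 3/2.55597 = 1.17372.
Si per 3 O = 0.85232 × 1.17372 = 1.000.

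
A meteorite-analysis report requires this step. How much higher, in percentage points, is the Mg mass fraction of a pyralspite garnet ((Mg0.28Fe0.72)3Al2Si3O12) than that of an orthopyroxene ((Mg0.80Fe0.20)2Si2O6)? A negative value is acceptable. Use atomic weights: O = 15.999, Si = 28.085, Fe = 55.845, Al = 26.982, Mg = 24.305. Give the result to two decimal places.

First mineral: 20.416 g Mg in 471.248 g formula = 4.33 wt% Mg.
Second mineral: 38.888 g Mg in 213.390 g formula = 18.22 wt% Mg.
4.33% − 18.22% gives a difference of -13.89 percentage points.

-13.89 percentage points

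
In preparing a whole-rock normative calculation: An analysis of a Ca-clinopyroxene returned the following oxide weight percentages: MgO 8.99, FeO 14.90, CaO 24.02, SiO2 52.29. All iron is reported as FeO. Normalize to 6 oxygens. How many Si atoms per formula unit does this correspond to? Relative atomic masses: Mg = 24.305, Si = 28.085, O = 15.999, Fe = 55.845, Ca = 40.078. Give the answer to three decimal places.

2.009 Si apfu

MgO (M=40.304): mol = 0.22305; Mg = 0.22305, O = 0.22305.
FeO (M=71.844): mol = 0.20739; Fe = 0.20739, O = 0.20739.
CaO (M=56.077): mol = 0.42834; Ca = 0.42834, O = 0.42834.
SiO2 (M=60.083): mol = 0.87030; Si = 0.87030, O = 1.74060.
ΣO = 2.59938; factor = 6/ΣO = 2.30824.
Si apfu = 0.87030 × 2.30824 = 2.009.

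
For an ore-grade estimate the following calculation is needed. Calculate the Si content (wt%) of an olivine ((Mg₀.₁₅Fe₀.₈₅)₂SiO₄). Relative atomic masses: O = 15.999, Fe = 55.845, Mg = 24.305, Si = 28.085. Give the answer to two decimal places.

14.45 wt%

Molar mass of (Mg₀.₁₅Fe₀.₈₅)₂SiO₄: 0.30*24.305 + 1.70*55.845 + 1*28.085 + 4*15.999 = 194.309 g/mol.
Mass of Si per formula unit: 1 × 28.085 = 28.085 g.
Weight fraction Si = 28.085 / 194.309 = 0.1445.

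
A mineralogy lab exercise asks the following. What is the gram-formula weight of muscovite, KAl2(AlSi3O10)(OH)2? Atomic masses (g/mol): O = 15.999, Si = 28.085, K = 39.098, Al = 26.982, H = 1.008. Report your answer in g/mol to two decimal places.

M = 1×39.098 + 3×26.982 + 3×28.085 + 12×15.999 + 2×1.008

398.30 g/mol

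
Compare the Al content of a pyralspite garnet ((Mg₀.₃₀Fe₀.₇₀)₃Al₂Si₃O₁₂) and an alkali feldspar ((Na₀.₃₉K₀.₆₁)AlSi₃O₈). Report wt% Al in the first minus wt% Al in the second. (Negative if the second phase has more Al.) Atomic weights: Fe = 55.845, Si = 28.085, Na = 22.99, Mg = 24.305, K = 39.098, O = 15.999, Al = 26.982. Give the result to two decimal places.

M((Mg₀.₃₀Fe₀.₇₀)₃Al₂Si₃O₁₂) = 469.356 g/mol, so wt% Al = 53.964/469.356 × 100 = 11.50%.
M((Na₀.₃₉K₀.₆₁)AlSi₃O₈) = 272.045 g/mol, so wt% Al = 26.982/272.045 × 100 = 9.92%.
11.50 − 9.92 = 1.58 pp.

1.58 percentage points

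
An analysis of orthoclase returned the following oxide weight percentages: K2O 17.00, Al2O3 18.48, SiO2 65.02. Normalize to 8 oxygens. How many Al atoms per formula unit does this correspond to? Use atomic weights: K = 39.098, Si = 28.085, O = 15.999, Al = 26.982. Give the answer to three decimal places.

K2O: 17.00/94.195 = 0.18048 mol → 0.36096 mol K, 0.18048 mol O.
Al2O3: 18.48/101.961 = 0.18125 mol → 0.36250 mol Al, 0.54375 mol O.
SiO2: 65.02/60.083 = 1.08217 mol → 1.08217 mol Si, 2.16434 mol O.
Total oxygen = 2.88857 mol. Normalization factor = 8/2.88857 = 2.76954.
Al per 8 O = 0.36250 × 2.76954 = 1.004.

1.004 Al apfu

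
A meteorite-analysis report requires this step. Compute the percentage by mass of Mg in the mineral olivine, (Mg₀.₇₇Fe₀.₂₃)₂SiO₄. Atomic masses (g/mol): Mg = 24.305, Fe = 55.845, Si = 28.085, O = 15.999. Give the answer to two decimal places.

24.12 mass %

Molar mass of (Mg₀.₇₇Fe₀.₂₃)₂SiO₄: 1.54*24.305 + 0.46*55.845 + 1*28.085 + 4*15.999 = 155.199 g/mol.
Mass of Mg per formula unit: 1.54 × 24.305 = 37.430 g.
Weight fraction Mg = 37.430 / 155.199 = 0.2412.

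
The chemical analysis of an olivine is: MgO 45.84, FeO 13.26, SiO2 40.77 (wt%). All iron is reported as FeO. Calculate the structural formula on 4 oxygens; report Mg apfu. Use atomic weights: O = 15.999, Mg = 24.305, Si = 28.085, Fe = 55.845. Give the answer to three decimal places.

1.698 Mg apfu

45.84 wt% MgO ÷ 40.304 g/mol = 1.13736 mol, giving 1.13736 Mg and 1.13736 O.
13.26 wt% FeO ÷ 71.844 g/mol = 0.18457 mol, giving 0.18457 Fe and 0.18457 O.
40.77 wt% SiO2 ÷ 60.083 g/mol = 0.67856 mol, giving 0.67856 Si and 1.35712 O.
Oxygen sums to 2.67905; scaling by 4/2.67905 = 1.49307 puts the formula on 4 O.
Mg: 1.13736 × 1.49307 = 1.698 atoms per formula unit.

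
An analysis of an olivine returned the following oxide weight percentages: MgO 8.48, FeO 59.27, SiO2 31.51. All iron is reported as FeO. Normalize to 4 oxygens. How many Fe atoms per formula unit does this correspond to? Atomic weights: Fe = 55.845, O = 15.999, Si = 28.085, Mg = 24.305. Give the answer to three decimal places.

MgO (M=40.304): mol = 0.21040; Mg = 0.21040, O = 0.21040.
FeO (M=71.844): mol = 0.82498; Fe = 0.82498, O = 0.82498.
SiO2 (M=60.083): mol = 0.52444; Si = 0.52444, O = 1.04888.
ΣO = 2.08426; factor = 4/ΣO = 1.91915.
Fe apfu = 0.82498 × 1.91915 = 1.583.

1.583 Fe apfu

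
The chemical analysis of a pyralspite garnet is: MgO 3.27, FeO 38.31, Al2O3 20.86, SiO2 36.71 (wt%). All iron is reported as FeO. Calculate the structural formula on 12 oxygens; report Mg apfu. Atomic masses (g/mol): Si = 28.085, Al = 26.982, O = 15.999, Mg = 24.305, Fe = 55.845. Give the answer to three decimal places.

0.397 Mg apfu

MgO (M=40.304): mol = 0.08113; Mg = 0.08113, O = 0.08113.
FeO (M=71.844): mol = 0.53324; Fe = 0.53324, O = 0.53324.
Al2O3 (M=101.961): mol = 0.20459; Al = 0.40918, O = 0.61377.
SiO2 (M=60.083): mol = 0.61099; Si = 0.61099, O = 1.22198.
ΣO = 2.45012; factor = 12/ΣO = 4.89772.
Mg apfu = 0.08113 × 4.89772 = 0.397.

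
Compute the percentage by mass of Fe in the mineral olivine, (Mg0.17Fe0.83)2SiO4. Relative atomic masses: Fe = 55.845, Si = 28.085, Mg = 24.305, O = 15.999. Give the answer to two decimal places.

Formula mass = 0.34*24.305 + 1.66*55.845 + 1*28.085 + 4*15.999 = 193.047 g/mol, of which 92.703 g is Fe.
So Fe makes up 92.703/193.047 = 0.4802 of the mass, i.e. 48.02%.

48.02 mass %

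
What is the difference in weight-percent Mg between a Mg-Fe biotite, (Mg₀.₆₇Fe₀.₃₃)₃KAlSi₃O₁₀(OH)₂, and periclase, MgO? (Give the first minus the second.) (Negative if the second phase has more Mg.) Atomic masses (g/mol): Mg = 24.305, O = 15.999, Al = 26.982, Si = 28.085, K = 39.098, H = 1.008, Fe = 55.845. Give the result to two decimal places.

First mineral: 48.853 g Mg in 448.479 g formula = 10.89 wt% Mg.
Second mineral: 24.305 g Mg in 40.304 g formula = 60.30 wt% Mg.
10.89% − 60.30% gives a difference of -49.41 percentage points.

-49.41 percentage points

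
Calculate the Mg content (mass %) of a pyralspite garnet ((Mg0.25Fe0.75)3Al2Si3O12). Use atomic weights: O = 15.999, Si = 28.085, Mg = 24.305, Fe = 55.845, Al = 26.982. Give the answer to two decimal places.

3.85 mass %

Molar mass of (Mg0.25Fe0.75)3Al2Si3O12: 0.75·24.305 + 2.25·55.845 + 2·26.982 + 3·28.085 + 12·15.999 = 474.087 g/mol.
Mass of Mg per formula unit: 0.75 × 24.305 = 18.229 g.
Weight fraction Mg = 18.229 / 474.087 = 0.0385.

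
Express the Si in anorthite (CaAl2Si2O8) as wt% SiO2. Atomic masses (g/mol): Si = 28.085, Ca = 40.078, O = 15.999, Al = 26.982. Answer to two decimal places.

M(CaAl2Si2O8) = 278.204 g/mol; M(SiO2) = 60.083 g/mol.
Moles SiO2 per formula unit = 2 Si ÷ 1 = 2.0000.
SiO2 fraction = (2.0000 × 60.083) / 278.204 = 120.166/278.204 = 0.4319.

43.19 wt%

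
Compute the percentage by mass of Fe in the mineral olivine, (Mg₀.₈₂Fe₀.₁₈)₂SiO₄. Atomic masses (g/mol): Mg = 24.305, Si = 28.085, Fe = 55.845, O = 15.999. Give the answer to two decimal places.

Molar mass of (Mg₀.₈₂Fe₀.₁₈)₂SiO₄: 1.64×24.305 + 0.36×55.845 + 1×28.085 + 4×15.999 = 152.045 g/mol.
Mass of Fe per formula unit: 0.36 × 55.845 = 20.104 g.
Weight fraction Fe = 20.104 / 152.045 = 0.1322.

13.22 weight percent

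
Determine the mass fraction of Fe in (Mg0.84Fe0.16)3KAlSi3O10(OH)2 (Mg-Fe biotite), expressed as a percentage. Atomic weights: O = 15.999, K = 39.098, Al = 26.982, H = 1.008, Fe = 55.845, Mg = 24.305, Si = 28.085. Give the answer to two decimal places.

Formula mass = 2.52*24.305 + 0.48*55.845 + 1*39.098 + 1*26.982 + 3*28.085 + 12*15.999 + 2*1.008 = 432.393 g/mol, of which 26.806 g is Fe.
So Fe makes up 26.806/432.393 = 0.0620 of the mass, i.e. 6.20%.

6.20 mass %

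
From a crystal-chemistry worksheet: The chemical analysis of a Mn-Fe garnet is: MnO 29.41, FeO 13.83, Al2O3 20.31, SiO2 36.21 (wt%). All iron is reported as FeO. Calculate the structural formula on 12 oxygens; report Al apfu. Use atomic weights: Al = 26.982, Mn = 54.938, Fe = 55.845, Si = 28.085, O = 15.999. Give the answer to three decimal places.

MnO: 29.41/70.937 = 0.41459 mol → 0.41459 mol Mn, 0.41459 mol O.
FeO: 13.83/71.844 = 0.19250 mol → 0.19250 mol Fe, 0.19250 mol O.
Al2O3: 20.31/101.961 = 0.19919 mol → 0.39838 mol Al, 0.59757 mol O.
SiO2: 36.21/60.083 = 0.60267 mol → 0.60267 mol Si, 1.20534 mol O.
Total oxygen = 2.41000 mol. Normalization factor = 12/2.41000 = 4.97925.
Al per 12 O = 0.39838 × 4.97925 = 1.984.

1.984 Al apfu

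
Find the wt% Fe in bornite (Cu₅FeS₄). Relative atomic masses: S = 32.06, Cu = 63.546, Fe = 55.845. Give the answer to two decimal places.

11.13 weight percent

Formula mass = 5×63.546 + 1×55.845 + 4×32.06 = 501.815 g/mol, of which 55.845 g is Fe.
So Fe makes up 55.845/501.815 = 0.1113 of the mass, i.e. 11.13%.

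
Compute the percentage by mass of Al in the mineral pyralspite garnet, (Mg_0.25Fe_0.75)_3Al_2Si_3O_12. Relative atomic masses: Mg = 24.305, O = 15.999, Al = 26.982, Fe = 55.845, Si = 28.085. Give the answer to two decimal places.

Molar mass of (Mg_0.25Fe_0.75)_3Al_2Si_3O_12: 0.75·24.305 + 2.25·55.845 + 2·26.982 + 3·28.085 + 12·15.999 = 474.087 g/mol.
Mass of Al per formula unit: 2 × 26.982 = 53.964 g.
Weight fraction Al = 53.964 / 474.087 = 0.1138.

11.38 mass %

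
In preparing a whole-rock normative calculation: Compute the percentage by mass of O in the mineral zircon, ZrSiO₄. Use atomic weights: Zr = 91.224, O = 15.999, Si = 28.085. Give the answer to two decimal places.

34.91 weight percent

Molar mass of ZrSiO₄: 1*91.224 + 1*28.085 + 4*15.999 = 183.305 g/mol.
Mass of O per formula unit: 4 × 15.999 = 63.996 g.
Weight fraction O = 63.996 / 183.305 = 0.3491.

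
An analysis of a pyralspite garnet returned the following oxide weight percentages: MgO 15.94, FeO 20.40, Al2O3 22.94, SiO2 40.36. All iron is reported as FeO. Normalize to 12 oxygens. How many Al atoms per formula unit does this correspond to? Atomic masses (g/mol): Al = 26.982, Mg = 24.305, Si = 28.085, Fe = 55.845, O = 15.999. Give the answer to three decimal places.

2.001 Al apfu

MgO (M=40.304): mol = 0.39549; Mg = 0.39549, O = 0.39549.
FeO (M=71.844): mol = 0.28395; Fe = 0.28395, O = 0.28395.
Al2O3 (M=101.961): mol = 0.22499; Al = 0.44998, O = 0.67497.
SiO2 (M=60.083): mol = 0.67174; Si = 0.67174, O = 1.34348.
ΣO = 2.69789; factor = 12/ΣO = 4.44792.
Al apfu = 0.44998 × 4.44792 = 2.001.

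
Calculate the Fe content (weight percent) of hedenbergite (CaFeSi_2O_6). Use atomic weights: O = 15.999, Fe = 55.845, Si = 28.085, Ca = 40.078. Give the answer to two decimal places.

22.51 weight percent

Molar mass of CaFeSi_2O_6: 1×40.078 + 1×55.845 + 2×28.085 + 6×15.999 = 248.087 g/mol.
Mass of Fe per formula unit: 1 × 55.845 = 55.845 g.
Weight fraction Fe = 55.845 / 248.087 = 0.2251.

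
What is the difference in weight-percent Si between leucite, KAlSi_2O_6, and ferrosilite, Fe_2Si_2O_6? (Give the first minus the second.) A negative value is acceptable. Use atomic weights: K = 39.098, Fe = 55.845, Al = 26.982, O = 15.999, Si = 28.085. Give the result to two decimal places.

4.45 percentage points

Si in KAlSi_2O_6: molar mass 218.244 g/mol; 2×28.085 = 56.170 g → 25.74 wt%.
Si in Fe_2Si_2O_6: molar mass 263.854 g/mol; 2×28.085 = 56.170 g → 21.29 wt%.
Difference = 25.74 − 21.29 = 4.45 percentage points.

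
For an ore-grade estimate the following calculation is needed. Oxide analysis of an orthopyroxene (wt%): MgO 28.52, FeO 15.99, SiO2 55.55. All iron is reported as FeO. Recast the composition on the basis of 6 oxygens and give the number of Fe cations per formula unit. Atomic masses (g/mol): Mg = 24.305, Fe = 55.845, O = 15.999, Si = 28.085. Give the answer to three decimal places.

MgO (M=40.304): mol = 0.70762; Mg = 0.70762, O = 0.70762.
FeO (M=71.844): mol = 0.22257; Fe = 0.22257, O = 0.22257.
SiO2 (M=60.083): mol = 0.92455; Si = 0.92455, O = 1.84910.
ΣO = 2.77929; factor = 6/ΣO = 2.15882.
Fe apfu = 0.22257 × 2.15882 = 0.480.

0.480 Fe apfu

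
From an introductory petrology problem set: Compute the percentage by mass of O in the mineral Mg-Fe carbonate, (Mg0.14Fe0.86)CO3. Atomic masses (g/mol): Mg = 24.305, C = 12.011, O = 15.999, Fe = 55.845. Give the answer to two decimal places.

Molar mass of (Mg0.14Fe0.86)CO3: 0.14×24.305 + 0.86×55.845 + 1×12.011 + 3×15.999 = 111.437 g/mol.
Mass of O per formula unit: 3 × 15.999 = 47.997 g.
Weight fraction O = 47.997 / 111.437 = 0.4307.

43.07 wt%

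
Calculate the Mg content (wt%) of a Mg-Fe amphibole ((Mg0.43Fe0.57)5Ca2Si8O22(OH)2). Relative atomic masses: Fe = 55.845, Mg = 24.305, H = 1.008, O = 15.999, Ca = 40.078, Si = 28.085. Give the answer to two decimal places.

Formula mass = 2.15*24.305 + 2.85*55.845 + 2*40.078 + 8*28.085 + 24*15.999 + 2*1.008 = 902.242 g/mol, of which 52.256 g is Mg.
So Mg makes up 52.256/902.242 = 0.0579 of the mass, i.e. 5.79%.

5.79 wt%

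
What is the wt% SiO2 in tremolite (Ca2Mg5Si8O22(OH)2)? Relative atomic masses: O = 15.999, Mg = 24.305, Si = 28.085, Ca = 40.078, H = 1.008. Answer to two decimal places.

59.17 wt%

M(Ca2Mg5Si8O22(OH)2) = 812.353 g/mol; M(SiO2) = 60.083 g/mol.
Moles SiO2 per formula unit = 8 Si ÷ 1 = 8.0000.
SiO2 fraction = (8.0000 × 60.083) / 812.353 = 480.664/812.353 = 0.5917.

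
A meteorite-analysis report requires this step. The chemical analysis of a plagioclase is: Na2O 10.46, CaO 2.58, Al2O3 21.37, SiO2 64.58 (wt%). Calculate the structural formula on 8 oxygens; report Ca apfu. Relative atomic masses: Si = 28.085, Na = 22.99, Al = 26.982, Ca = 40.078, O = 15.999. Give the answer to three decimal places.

Na2O: 10.46/61.979 = 0.16877 mol → 0.33754 mol Na, 0.16877 mol O.
CaO: 2.58/56.077 = 0.04601 mol → 0.04601 mol Ca, 0.04601 mol O.
Al2O3: 21.37/101.961 = 0.20959 mol → 0.41918 mol Al, 0.62877 mol O.
SiO2: 64.58/60.083 = 1.07485 mol → 1.07485 mol Si, 2.14970 mol O.
Total oxygen = 2.99325 mol. Normalization factor = 8/2.99325 = 2.67268.
Ca per 8 O = 0.04601 × 2.67268 = 0.123.

0.123 Ca apfu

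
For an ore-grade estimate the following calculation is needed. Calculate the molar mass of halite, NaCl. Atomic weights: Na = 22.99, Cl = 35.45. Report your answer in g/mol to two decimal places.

M = 1×22.99 + 1×35.45

58.44 g/mol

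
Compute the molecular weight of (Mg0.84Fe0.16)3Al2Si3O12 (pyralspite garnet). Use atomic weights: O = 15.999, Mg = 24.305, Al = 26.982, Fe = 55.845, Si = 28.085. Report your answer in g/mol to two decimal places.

The formula mass is the sum 2.52×24.305 + 0.48×55.845 + 2×26.982 + 3×28.085 + 12×15.999.

418.26 g/mol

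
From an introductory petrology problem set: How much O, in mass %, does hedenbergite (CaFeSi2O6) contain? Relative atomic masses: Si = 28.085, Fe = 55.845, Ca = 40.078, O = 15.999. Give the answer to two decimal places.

38.69 mass %

Molar mass of CaFeSi2O6: 1·40.078 + 1·55.845 + 2·28.085 + 6·15.999 = 248.087 g/mol.
Mass of O per formula unit: 6 × 15.999 = 95.994 g.
Weight fraction O = 95.994 / 248.087 = 0.3869.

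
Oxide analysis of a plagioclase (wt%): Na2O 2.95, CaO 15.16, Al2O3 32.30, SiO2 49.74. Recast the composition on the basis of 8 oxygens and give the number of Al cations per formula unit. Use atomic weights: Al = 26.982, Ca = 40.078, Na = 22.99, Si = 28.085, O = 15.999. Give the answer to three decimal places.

1.733 Al apfu

2.95 wt% Na2O ÷ 61.979 g/mol = 0.04760 mol, giving 0.09520 Na and 0.04760 O.
15.16 wt% CaO ÷ 56.077 g/mol = 0.27034 mol, giving 0.27034 Ca and 0.27034 O.
32.30 wt% Al2O3 ÷ 101.961 g/mol = 0.31679 mol, giving 0.63358 Al and 0.95037 O.
49.74 wt% SiO2 ÷ 60.083 g/mol = 0.82785 mol, giving 0.82785 Si and 1.65570 O.
Oxygen sums to 2.92401; scaling by 8/2.92401 = 2.73597 puts the formula on 8 O.
Al: 0.63358 × 2.73597 = 1.733 atoms per formula unit.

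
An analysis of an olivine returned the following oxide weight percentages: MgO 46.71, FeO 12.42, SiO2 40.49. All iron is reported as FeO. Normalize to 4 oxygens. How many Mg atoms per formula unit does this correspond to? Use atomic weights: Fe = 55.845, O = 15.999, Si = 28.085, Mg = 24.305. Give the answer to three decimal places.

1.730 Mg apfu

46.71 wt% MgO ÷ 40.304 g/mol = 1.15894 mol, giving 1.15894 Mg and 1.15894 O.
12.42 wt% FeO ÷ 71.844 g/mol = 0.17287 mol, giving 0.17287 Fe and 0.17287 O.
40.49 wt% SiO2 ÷ 60.083 g/mol = 0.67390 mol, giving 0.67390 Si and 1.34780 O.
Oxygen sums to 2.67961; scaling by 4/2.67961 = 1.49275 puts the formula on 4 O.
Mg: 1.15894 × 1.49275 = 1.730 atoms per formula unit.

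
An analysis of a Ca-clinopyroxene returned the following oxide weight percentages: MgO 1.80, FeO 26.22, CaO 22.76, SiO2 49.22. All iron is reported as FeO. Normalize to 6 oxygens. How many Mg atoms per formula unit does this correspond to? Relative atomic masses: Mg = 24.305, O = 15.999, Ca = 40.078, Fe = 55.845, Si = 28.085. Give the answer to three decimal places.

0.109 Mg apfu

MgO: 1.80/40.304 = 0.04466 mol → 0.04466 mol Mg, 0.04466 mol O.
FeO: 26.22/71.844 = 0.36496 mol → 0.36496 mol Fe, 0.36496 mol O.
CaO: 22.76/56.077 = 0.40587 mol → 0.40587 mol Ca, 0.40587 mol O.
SiO2: 49.22/60.083 = 0.81920 mol → 0.81920 mol Si, 1.63840 mol O.
Total oxygen = 2.45389 mol. Normalization factor = 6/2.45389 = 2.44510.
Mg per 6 O = 0.04466 × 2.44510 = 0.109.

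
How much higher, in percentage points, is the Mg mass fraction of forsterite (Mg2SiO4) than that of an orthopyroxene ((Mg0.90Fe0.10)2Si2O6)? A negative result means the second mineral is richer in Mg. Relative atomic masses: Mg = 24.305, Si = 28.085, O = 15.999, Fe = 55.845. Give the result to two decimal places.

M(Mg2SiO4) = 140.691 g/mol, so wt% Mg = 48.610/140.691 × 100 = 34.55%.
M((Mg0.90Fe0.10)2Si2O6) = 207.082 g/mol, so wt% Mg = 43.749/207.082 × 100 = 21.13%.
34.55 − 21.13 = 13.42 pp.

13.42 percentage points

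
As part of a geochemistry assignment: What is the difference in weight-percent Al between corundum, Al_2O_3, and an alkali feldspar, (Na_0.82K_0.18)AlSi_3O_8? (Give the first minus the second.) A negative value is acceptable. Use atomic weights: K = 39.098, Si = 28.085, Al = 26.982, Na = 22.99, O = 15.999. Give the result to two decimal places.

42.75 percentage points

M(Al_2O_3) = 101.961 g/mol, so wt% Al = 53.964/101.961 × 100 = 52.93%.
M((Na_0.82K_0.18)AlSi_3O_8) = 265.118 g/mol, so wt% Al = 26.982/265.118 × 100 = 10.18%.
52.93 − 10.18 = 42.75 pp.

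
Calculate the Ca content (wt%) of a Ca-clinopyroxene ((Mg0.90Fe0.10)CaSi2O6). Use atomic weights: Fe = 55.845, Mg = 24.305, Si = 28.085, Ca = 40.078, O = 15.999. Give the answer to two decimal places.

Formula mass = 0.90·24.305 + 0.10·55.845 + 1·40.078 + 2·28.085 + 6·15.999 = 219.701 g/mol, of which 40.078 g is Ca.
So Ca makes up 40.078/219.701 = 0.1824 of the mass, i.e. 18.24%.

18.24 wt%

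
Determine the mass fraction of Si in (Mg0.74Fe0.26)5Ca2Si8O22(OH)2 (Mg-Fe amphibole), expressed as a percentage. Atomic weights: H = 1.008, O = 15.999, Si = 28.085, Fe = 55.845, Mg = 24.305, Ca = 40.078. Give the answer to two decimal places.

26.33 weight percent

Formula mass = 3.70·24.305 + 1.30·55.845 + 2·40.078 + 8·28.085 + 24·15.999 + 2·1.008 = 853.355 g/mol, of which 224.680 g is Si.
So Si makes up 224.680/853.355 = 0.2633 of the mass, i.e. 26.33%.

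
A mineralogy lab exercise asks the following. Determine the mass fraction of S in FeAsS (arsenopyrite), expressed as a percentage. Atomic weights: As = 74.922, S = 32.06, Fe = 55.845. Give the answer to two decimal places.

Molar mass of FeAsS: 1×55.845 + 1×74.922 + 1×32.06 = 162.827 g/mol.
Mass of S per formula unit: 1 × 32.06 = 32.060 g.
Weight fraction S = 32.060 / 162.827 = 0.1969.

19.69 wt%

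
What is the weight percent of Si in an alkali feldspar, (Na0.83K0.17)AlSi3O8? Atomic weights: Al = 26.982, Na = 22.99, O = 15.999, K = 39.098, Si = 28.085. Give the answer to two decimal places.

31.80 weight percent

Molar mass of (Na0.83K0.17)AlSi3O8: 0.83×22.99 + 0.17×39.098 + 1×26.982 + 3×28.085 + 8×15.999 = 264.957 g/mol.
Mass of Si per formula unit: 3 × 28.085 = 84.255 g.
Weight fraction Si = 84.255 / 264.957 = 0.3180.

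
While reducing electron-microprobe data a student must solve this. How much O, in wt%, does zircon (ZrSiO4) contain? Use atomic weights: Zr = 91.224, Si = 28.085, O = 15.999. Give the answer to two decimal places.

34.91 wt%

M(ZrSiO4) = 183.305 g/mol.
O contributes 4 × 15.999 = 63.996 g per mole.
63.996/183.305 = 0.3491 → 34.91%.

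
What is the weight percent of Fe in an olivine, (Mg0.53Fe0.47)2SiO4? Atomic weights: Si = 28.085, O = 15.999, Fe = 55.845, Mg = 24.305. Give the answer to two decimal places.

30.82 weight percent

Formula mass = 1.06×24.305 + 0.94×55.845 + 1×28.085 + 4×15.999 = 170.339 g/mol, of which 52.494 g is Fe.
So Fe makes up 52.494/170.339 = 0.3082 of the mass, i.e. 30.82%.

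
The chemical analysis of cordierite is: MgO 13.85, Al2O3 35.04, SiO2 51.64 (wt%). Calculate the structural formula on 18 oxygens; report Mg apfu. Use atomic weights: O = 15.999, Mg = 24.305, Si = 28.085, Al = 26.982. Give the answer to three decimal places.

1.999 Mg apfu

MgO (M=40.304): mol = 0.34364; Mg = 0.34364, O = 0.34364.
Al2O3 (M=101.961): mol = 0.34366; Al = 0.68732, O = 1.03098.
SiO2 (M=60.083): mol = 0.85948; Si = 0.85948, O = 1.71896.
ΣO = 3.09358; factor = 18/ΣO = 5.81850.
Mg apfu = 0.34364 × 5.81850 = 1.999.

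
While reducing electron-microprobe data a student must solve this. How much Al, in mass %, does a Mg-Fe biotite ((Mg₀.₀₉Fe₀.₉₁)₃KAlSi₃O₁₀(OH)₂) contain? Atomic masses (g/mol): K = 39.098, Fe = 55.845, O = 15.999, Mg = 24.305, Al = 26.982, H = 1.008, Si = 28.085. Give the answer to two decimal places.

5.36 mass %

Molar mass of (Mg₀.₀₉Fe₀.₉₁)₃KAlSi₃O₁₀(OH)₂: 0.27*24.305 + 2.73*55.845 + 1*39.098 + 1*26.982 + 3*28.085 + 12*15.999 + 2*1.008 = 503.358 g/mol.
Mass of Al per formula unit: 1 × 26.982 = 26.982 g.
Weight fraction Al = 26.982 / 503.358 = 0.0536.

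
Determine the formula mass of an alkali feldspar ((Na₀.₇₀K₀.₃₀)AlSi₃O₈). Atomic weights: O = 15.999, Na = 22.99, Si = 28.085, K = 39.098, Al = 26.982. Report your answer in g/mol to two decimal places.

Na: 0.70 × 22.99 = 16.0930
K: 0.30 × 39.098 = 11.7294
Al: 1 × 26.982 = 26.9820
Si: 3 × 28.085 = 84.2550
O: 8 × 15.999 = 127.9920
Summing the contributions gives the formula mass.

267.05 g/mol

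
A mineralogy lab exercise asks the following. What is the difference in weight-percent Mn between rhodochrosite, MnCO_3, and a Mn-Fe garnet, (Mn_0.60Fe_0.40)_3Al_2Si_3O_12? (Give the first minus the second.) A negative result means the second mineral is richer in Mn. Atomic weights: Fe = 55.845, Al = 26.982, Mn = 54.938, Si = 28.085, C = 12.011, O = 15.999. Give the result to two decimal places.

M(MnCO_3) = 114.946 g/mol, so wt% Mn = 54.938/114.946 × 100 = 47.79%.
M((Mn_0.60Fe_0.40)_3Al_2Si_3O_12) = 496.109 g/mol, so wt% Mn = 98.888/496.109 × 100 = 19.93%.
47.79 − 19.93 = 27.86 pp.

27.86 percentage points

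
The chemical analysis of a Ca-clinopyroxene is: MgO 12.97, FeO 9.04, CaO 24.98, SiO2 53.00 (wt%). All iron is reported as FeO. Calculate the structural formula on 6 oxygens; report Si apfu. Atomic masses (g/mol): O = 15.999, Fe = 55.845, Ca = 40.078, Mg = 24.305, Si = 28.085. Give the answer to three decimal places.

1.992 Si apfu

MgO (M=40.304): mol = 0.32180; Mg = 0.32180, O = 0.32180.
FeO (M=71.844): mol = 0.12583; Fe = 0.12583, O = 0.12583.
CaO (M=56.077): mol = 0.44546; Ca = 0.44546, O = 0.44546.
SiO2 (M=60.083): mol = 0.88211; Si = 0.88211, O = 1.76422.
ΣO = 2.65731; factor = 6/ΣO = 2.25792.
Si apfu = 0.88211 × 2.25792 = 1.992.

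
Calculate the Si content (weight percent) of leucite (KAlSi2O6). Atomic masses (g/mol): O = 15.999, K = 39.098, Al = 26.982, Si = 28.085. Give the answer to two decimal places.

Formula mass = 1·39.098 + 1·26.982 + 2·28.085 + 6·15.999 = 218.244 g/mol, of which 56.170 g is Si.
So Si makes up 56.170/218.244 = 0.2574 of the mass, i.e. 25.74%.

25.74 weight percent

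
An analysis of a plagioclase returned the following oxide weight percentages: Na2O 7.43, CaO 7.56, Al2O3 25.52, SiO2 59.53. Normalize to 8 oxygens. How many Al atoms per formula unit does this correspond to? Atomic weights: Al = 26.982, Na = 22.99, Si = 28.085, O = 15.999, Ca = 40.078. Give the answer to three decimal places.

Na2O (M=61.979): mol = 0.11988; Na = 0.23976, O = 0.11988.
CaO (M=56.077): mol = 0.13481; Ca = 0.13481, O = 0.13481.
Al2O3 (M=101.961): mol = 0.25029; Al = 0.50058, O = 0.75087.
SiO2 (M=60.083): mol = 0.99080; Si = 0.99080, O = 1.98160.
ΣO = 2.98716; factor = 8/ΣO = 2.67813.
Al apfu = 0.50058 × 2.67813 = 1.341.

1.341 Al apfu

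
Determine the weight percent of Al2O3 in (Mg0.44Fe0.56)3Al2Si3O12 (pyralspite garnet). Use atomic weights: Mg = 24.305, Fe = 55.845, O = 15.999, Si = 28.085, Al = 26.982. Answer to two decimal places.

22.35 wt%

Molar mass of (Mg0.44Fe0.56)3Al2Si3O12 = 1.32*24.305 + 1.68*55.845 + 2*26.982 + 3*28.085 + 12*15.999 = 456.109 g/mol.
Each formula unit contains 2 Al, equivalent to 2/2 = 1.0000 mol Al2O3.
M(Al2O3) = 2×26.982 + 3×15.999 = 101.961 g/mol.
Mass of Al2O3 per formula unit = 1.0000 × 101.961 = 101.961 g.
Al2O3 wt% = 101.961 / 456.109 × 100 = 22.35%.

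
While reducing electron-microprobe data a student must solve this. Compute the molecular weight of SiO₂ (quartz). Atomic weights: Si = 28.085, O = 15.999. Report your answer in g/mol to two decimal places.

The formula mass is the sum 1×28.085 + 2×15.999.

60.08 g/mol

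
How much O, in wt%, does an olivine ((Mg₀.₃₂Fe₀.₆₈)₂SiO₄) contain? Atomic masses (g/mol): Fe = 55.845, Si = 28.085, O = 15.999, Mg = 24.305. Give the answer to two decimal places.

Molar mass of (Mg₀.₃₂Fe₀.₆₈)₂SiO₄: 0.64*24.305 + 1.36*55.845 + 1*28.085 + 4*15.999 = 183.585 g/mol.
Mass of O per formula unit: 4 × 15.999 = 63.996 g.
Weight fraction O = 63.996 / 183.585 = 0.3486.

34.86 wt%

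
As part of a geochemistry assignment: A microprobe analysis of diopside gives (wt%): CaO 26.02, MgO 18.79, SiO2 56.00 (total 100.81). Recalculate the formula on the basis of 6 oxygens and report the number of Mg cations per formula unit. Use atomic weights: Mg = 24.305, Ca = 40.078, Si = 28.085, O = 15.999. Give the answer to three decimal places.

CaO: 26.02/56.077 = 0.46400 mol → 0.46400 mol Ca, 0.46400 mol O.
MgO: 18.79/40.304 = 0.46621 mol → 0.46621 mol Mg, 0.46621 mol O.
SiO2: 56.00/60.083 = 0.93204 mol → 0.93204 mol Si, 1.86408 mol O.
Total oxygen = 2.79429 mol. Normalization factor = 6/2.79429 = 2.14724.
Mg per 6 O = 0.46621 × 2.14724 = 1.001.

1.001 Mg apfu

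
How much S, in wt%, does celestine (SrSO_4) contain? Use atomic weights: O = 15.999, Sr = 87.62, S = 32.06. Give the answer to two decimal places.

17.45 wt%

Formula mass = 1·87.62 + 1·32.06 + 4·15.999 = 183.676 g/mol, of which 32.060 g is S.
So S makes up 32.060/183.676 = 0.1745 of the mass, i.e. 17.45%.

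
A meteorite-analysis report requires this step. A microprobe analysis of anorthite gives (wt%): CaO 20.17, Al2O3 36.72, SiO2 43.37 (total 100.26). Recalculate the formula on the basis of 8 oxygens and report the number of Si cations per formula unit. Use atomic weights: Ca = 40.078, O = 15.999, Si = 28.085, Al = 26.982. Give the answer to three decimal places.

2.002 Si apfu

CaO (M=56.077): mol = 0.35968; Ca = 0.35968, O = 0.35968.
Al2O3 (M=101.961): mol = 0.36014; Al = 0.72028, O = 1.08042.
SiO2 (M=60.083): mol = 0.72183; Si = 0.72183, O = 1.44366.
ΣO = 2.88376; factor = 8/ΣO = 2.77416.
Si apfu = 0.72183 × 2.77416 = 2.002.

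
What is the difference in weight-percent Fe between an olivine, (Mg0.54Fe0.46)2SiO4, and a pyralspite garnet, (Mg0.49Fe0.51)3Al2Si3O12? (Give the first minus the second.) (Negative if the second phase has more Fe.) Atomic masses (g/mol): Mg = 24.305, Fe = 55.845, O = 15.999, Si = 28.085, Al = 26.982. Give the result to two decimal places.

First mineral: 51.377 g Fe in 169.708 g formula = 30.27 wt% Fe.
Second mineral: 85.443 g Fe in 451.378 g formula = 18.93 wt% Fe.
30.27% − 18.93% gives a difference of 11.34 percentage points.

11.34 percentage points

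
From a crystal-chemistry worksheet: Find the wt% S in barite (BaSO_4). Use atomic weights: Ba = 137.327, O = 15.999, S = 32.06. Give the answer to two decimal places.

13.74 weight percent

Molar mass of BaSO_4: 1*137.327 + 1*32.06 + 4*15.999 = 233.383 g/mol.
Mass of S per formula unit: 1 × 32.06 = 32.060 g.
Weight fraction S = 32.060 / 233.383 = 0.1374.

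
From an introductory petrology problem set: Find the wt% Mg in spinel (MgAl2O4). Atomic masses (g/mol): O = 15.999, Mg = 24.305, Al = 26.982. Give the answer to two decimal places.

17.08 weight percent

Formula mass = 1·24.305 + 2·26.982 + 4·15.999 = 142.265 g/mol, of which 24.305 g is Mg.
So Mg makes up 24.305/142.265 = 0.1708 of the mass, i.e. 17.08%.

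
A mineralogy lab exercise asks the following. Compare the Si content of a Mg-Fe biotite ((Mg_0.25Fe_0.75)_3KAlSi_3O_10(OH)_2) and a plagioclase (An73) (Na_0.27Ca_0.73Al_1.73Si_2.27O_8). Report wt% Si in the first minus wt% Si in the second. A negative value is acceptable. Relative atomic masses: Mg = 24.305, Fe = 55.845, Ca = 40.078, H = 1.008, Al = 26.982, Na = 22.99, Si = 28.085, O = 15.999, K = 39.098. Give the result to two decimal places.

-6.02 percentage points

Si in (Mg_0.25Fe_0.75)_3KAlSi_3O_10(OH)_2: molar mass 488.219 g/mol; 3×28.085 = 84.255 g → 17.26 wt%.
Si in Na_0.27Ca_0.73Al_1.73Si_2.27O_8: molar mass 273.888 g/mol; 2.27×28.085 = 63.753 g → 23.28 wt%.
Difference = 17.26 − 23.28 = -6.02 percentage points.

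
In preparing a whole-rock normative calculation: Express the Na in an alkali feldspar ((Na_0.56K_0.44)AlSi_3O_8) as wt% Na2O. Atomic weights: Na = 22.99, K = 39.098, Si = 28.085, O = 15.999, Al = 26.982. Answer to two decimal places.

M((Na_0.56K_0.44)AlSi_3O_8) = 269.307 g/mol; M(Na2O) = 61.979 g/mol.
Moles Na2O per formula unit = 0.56 Na ÷ 2 = 0.2800.
Na2O fraction = (0.2800 × 61.979) / 269.307 = 17.354/269.307 = 0.0644.

6.44 wt%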